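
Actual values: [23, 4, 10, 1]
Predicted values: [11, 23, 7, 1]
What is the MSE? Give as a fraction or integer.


MSE = (1/4) * ((23-11)^2=144 + (4-23)^2=361 + (10-7)^2=9 + (1-1)^2=0). Sum = 514. MSE = 257/2.

257/2


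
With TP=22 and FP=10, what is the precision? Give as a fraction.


Precision = TP / (TP + FP) = 22 / 32 = 11/16.

11/16


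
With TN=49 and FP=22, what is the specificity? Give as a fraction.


Specificity = TN / (TN + FP) = 49 / 71 = 49/71.

49/71


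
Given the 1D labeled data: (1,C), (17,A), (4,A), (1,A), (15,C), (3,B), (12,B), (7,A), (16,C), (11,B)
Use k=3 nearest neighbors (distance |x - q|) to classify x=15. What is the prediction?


Distances: |1-15|=14, |17-15|=2, |4-15|=11, |1-15|=14, |15-15|=0, |3-15|=12, |12-15|=3, |7-15|=8, |16-15|=1, |11-15|=4. 3 nearest: (15,C), (16,C), (17,A). Counts: {'C': 2, 'A': 1}. Majority class: C.

C


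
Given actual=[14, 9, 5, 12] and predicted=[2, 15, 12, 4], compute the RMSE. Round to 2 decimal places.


MSE = 73.2500. RMSE = sqrt(73.2500) = 8.56.

8.56


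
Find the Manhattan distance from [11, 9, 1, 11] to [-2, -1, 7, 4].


d = sum of absolute differences: |11--2|=13 + |9--1|=10 + |1-7|=6 + |11-4|=7 = 36.

36


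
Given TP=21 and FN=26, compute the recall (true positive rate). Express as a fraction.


Recall = TP / (TP + FN) = 21 / 47 = 21/47.

21/47


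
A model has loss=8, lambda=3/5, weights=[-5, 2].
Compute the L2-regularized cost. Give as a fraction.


L2 sq norm = sum(w^2) = 29. J = 8 + 3/5 * 29 = 127/5.

127/5


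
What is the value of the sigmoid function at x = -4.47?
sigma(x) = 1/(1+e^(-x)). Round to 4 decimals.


sigma(-4.47) = 1/(1+e^(4.47)) = 1/(1+87.356723) = 1/88.356723 = 0.0113.

0.0113


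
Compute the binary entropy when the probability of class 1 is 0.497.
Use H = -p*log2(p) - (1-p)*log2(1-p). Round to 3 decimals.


H = -0.497*log2(0.497) - 0.503*log2(0.503) = 1.000.

1.000


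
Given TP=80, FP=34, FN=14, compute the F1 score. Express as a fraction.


Precision = 80/114 = 40/57. Recall = 80/94 = 40/47. F1 = 2*P*R/(P+R) = 10/13.

10/13


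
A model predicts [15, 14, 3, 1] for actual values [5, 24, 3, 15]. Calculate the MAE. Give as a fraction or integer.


MAE = (1/4) * (|5-15|=10 + |24-14|=10 + |3-3|=0 + |15-1|=14). Sum = 34. MAE = 17/2.

17/2


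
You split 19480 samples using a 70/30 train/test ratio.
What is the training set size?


Test set = 19480 * 30% = 5844. Training set = 19480 - 5844 = 13636.

13636


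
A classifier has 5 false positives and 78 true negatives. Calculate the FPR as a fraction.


FPR = FP / (FP + TN) = 5 / 83 = 5/83.

5/83


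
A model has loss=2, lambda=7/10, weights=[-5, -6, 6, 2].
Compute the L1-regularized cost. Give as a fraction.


L1 norm = sum(|w|) = 19. J = 2 + 7/10 * 19 = 153/10.

153/10


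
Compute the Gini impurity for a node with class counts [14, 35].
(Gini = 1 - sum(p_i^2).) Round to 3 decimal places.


Total = 49. Proportions: 14/49, 35/49. sum(p_i^2) = 0.5918. Gini = 1 - 0.5918 = 0.4082, which rounds to 0.408.

0.408


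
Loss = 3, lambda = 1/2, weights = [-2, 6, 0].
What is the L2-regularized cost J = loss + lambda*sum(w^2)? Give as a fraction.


L2 sq norm = sum(w^2) = 40. J = 3 + 1/2 * 40 = 23.

23


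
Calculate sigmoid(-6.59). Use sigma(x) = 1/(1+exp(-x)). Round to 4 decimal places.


sigma(-6.59) = 1/(1+e^(6.59)) = 1/(1+727.780870) = 1/728.780870 = 0.0014.

0.0014


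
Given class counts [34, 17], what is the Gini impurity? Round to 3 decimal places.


Total = 51. Proportions: 34/51, 17/51. sum(p_i^2) = 0.5556. Gini = 1 - 0.5556 = 0.4444, which rounds to 0.444.

0.444


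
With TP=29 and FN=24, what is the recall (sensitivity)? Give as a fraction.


Recall = TP / (TP + FN) = 29 / 53 = 29/53.

29/53


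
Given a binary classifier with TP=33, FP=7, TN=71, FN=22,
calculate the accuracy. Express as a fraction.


Accuracy = (TP + TN) / (TP + TN + FP + FN) = (33 + 71) / 133 = 104/133.

104/133


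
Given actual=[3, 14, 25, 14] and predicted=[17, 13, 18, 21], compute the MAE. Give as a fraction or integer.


MAE = (1/4) * (|3-17|=14 + |14-13|=1 + |25-18|=7 + |14-21|=7). Sum = 29. MAE = 29/4.

29/4


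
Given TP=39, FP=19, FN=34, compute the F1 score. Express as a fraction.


Precision = 39/58 = 39/58. Recall = 39/73 = 39/73. F1 = 2*P*R/(P+R) = 78/131.

78/131


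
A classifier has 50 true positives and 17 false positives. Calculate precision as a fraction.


Precision = TP / (TP + FP) = 50 / 67 = 50/67.

50/67


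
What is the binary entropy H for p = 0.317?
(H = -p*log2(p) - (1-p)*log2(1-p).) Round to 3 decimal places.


H = -0.317*log2(0.317) - 0.683*log2(0.683) = 0.901.

0.901


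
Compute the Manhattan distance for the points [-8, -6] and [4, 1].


d = sum of absolute differences: |-8-4|=12 + |-6-1|=7 = 19.

19


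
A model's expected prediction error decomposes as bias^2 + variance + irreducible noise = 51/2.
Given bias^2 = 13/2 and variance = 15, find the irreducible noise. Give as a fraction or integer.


Total error = bias^2 + variance + irreducible noise. So irreducible noise = 51/2 - 13/2 - 15 = 4.

4


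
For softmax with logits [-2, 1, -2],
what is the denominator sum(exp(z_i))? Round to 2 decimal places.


Denom = e^-2=0.1353 + e^1=2.7183 + e^-2=0.1353. Sum = 2.9889, which rounds to 2.99.

2.99


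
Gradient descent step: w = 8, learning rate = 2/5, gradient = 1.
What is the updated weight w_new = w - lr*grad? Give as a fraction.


w_new = 8 - 2/5 * 1 = 8 - 2/5 = 38/5.

38/5


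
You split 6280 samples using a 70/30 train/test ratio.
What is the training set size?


Test set = 6280 * 30% = 1884. Training set = 6280 - 1884 = 4396.

4396


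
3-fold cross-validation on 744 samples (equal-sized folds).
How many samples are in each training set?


Each validation fold has 744/3 = 248 samples. Training set = 744 - 248 = 496.

496


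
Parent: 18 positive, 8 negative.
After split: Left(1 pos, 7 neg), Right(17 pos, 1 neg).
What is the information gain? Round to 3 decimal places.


H(parent) = 0.8905. H(left) = 0.5436, H(right) = 0.3095. Weighted = (8/26)*0.5436 + (18/26)*0.3095 = 0.3815. IG = 0.8905 - 0.3815 = 0.5090, which rounds to 0.509.

0.509


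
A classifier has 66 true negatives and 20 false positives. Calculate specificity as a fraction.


Specificity = TN / (TN + FP) = 66 / 86 = 33/43.

33/43


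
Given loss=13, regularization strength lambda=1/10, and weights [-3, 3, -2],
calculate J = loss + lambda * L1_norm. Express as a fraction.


L1 norm = sum(|w|) = 8. J = 13 + 1/10 * 8 = 69/5.

69/5


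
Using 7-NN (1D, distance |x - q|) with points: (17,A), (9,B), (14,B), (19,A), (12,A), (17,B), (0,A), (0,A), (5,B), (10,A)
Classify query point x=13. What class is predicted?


Distances: |17-13|=4, |9-13|=4, |14-13|=1, |19-13|=6, |12-13|=1, |17-13|=4, |0-13|=13, |0-13|=13, |5-13|=8, |10-13|=3. 7 nearest: (12,A), (14,B), (10,A), (17,A), (9,B), (17,B), (19,A). Counts: {'A': 4, 'B': 3}. Majority class: A.

A


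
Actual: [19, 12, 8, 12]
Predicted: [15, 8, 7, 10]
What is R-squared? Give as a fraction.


Mean(y) = 51/4. SS_res = 37. SS_tot = 251/4. R^2 = 1 - 37/(251/4) = 103/251.

103/251


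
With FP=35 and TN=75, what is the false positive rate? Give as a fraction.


FPR = FP / (FP + TN) = 35 / 110 = 7/22.

7/22


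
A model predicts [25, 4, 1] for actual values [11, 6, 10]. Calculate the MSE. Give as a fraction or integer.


MSE = (1/3) * ((11-25)^2=196 + (6-4)^2=4 + (10-1)^2=81). Sum = 281. MSE = 281/3.

281/3


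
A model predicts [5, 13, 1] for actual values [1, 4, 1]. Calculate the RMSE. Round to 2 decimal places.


MSE = 32.3333. RMSE = sqrt(32.3333) = 5.69.

5.69


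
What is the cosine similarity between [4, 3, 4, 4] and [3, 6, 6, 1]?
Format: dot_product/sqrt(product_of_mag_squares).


dot = 58. |a|^2 = 57, |b|^2 = 82. cos = 58/sqrt(4674).

58/sqrt(4674)


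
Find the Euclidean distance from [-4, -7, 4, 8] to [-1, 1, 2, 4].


d = sqrt(sum of squared differences). (-4--1)^2=9, (-7-1)^2=64, (4-2)^2=4, (8-4)^2=16. Sum = 93.

sqrt(93)


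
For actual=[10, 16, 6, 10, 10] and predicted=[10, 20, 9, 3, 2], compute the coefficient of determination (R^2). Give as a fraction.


Mean(y) = 52/5. SS_res = 138. SS_tot = 256/5. R^2 = 1 - 138/(256/5) = -217/128.

-217/128


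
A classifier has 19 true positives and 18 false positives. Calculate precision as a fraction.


Precision = TP / (TP + FP) = 19 / 37 = 19/37.

19/37


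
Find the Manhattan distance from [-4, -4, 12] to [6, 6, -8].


d = sum of absolute differences: |-4-6|=10 + |-4-6|=10 + |12--8|=20 = 40.

40


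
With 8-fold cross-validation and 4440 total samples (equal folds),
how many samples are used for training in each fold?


Each validation fold has 4440/8 = 555 samples. Training set = 4440 - 555 = 3885.

3885


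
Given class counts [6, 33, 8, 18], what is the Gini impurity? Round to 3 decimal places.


Total = 65. Proportions: 6/65, 33/65, 8/65, 18/65. sum(p_i^2) = 0.3581. Gini = 1 - 0.3581 = 0.6419, which rounds to 0.642.

0.642


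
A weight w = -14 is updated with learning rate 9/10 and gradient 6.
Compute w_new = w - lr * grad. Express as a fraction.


w_new = -14 - 9/10 * 6 = -14 - 27/5 = -97/5.

-97/5


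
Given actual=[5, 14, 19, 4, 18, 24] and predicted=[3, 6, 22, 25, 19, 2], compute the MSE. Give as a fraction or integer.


MSE = (1/6) * ((5-3)^2=4 + (14-6)^2=64 + (19-22)^2=9 + (4-25)^2=441 + (18-19)^2=1 + (24-2)^2=484). Sum = 1003. MSE = 1003/6.

1003/6


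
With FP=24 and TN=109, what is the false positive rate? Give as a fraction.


FPR = FP / (FP + TN) = 24 / 133 = 24/133.

24/133


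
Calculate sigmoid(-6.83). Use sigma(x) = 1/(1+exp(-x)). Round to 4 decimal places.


sigma(-6.83) = 1/(1+e^(6.83)) = 1/(1+925.190812) = 1/926.190812 = 0.0011.

0.0011


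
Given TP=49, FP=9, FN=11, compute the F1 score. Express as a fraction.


Precision = 49/58 = 49/58. Recall = 49/60 = 49/60. F1 = 2*P*R/(P+R) = 49/59.

49/59


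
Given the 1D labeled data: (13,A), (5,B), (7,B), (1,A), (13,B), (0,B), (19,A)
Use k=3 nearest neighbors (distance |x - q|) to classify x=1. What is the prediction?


Distances: |13-1|=12, |5-1|=4, |7-1|=6, |1-1|=0, |13-1|=12, |0-1|=1, |19-1|=18. 3 nearest: (1,A), (0,B), (5,B). Counts: {'A': 1, 'B': 2}. Majority class: B.

B


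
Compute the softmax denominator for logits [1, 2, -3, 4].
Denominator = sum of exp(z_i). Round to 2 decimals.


Denom = e^1=2.7183 + e^2=7.3891 + e^-3=0.0498 + e^4=54.5982. Sum = 64.7554, which rounds to 64.76.

64.76


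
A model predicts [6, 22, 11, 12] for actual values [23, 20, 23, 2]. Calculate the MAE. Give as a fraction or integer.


MAE = (1/4) * (|23-6|=17 + |20-22|=2 + |23-11|=12 + |2-12|=10). Sum = 41. MAE = 41/4.

41/4


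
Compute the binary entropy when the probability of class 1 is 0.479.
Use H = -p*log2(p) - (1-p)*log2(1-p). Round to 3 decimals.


H = -0.479*log2(0.479) - 0.521*log2(0.521) = 0.999.

0.999


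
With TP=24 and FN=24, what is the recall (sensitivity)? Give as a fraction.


Recall = TP / (TP + FN) = 24 / 48 = 1/2.

1/2


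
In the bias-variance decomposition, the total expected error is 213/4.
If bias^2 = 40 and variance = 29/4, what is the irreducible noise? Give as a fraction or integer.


Total error = bias^2 + variance + irreducible noise. So irreducible noise = 213/4 - 40 - 29/4 = 6.

6


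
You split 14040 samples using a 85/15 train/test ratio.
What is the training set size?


Test set = 14040 * 15% = 2106. Training set = 14040 - 2106 = 11934.

11934


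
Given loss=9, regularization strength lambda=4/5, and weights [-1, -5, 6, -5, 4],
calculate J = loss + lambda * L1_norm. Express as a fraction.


L1 norm = sum(|w|) = 21. J = 9 + 4/5 * 21 = 129/5.

129/5


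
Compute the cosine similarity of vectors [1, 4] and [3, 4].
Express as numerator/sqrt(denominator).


dot = 19. |a|^2 = 17, |b|^2 = 25. cos = 19/sqrt(425).

19/sqrt(425)


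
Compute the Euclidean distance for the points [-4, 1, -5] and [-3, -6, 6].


d = sqrt(sum of squared differences). (-4--3)^2=1, (1--6)^2=49, (-5-6)^2=121. Sum = 171.

sqrt(171)


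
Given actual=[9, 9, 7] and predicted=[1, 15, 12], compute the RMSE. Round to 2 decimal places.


MSE = 41.6667. RMSE = sqrt(41.6667) = 6.45.

6.45


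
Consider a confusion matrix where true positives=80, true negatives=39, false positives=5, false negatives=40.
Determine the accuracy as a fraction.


Accuracy = (TP + TN) / (TP + TN + FP + FN) = (80 + 39) / 164 = 119/164.

119/164


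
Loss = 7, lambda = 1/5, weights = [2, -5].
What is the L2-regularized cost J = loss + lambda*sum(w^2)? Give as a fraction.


L2 sq norm = sum(w^2) = 29. J = 7 + 1/5 * 29 = 64/5.

64/5


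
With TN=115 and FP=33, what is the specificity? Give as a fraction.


Specificity = TN / (TN + FP) = 115 / 148 = 115/148.

115/148


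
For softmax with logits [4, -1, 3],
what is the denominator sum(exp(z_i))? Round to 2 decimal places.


Denom = e^4=54.5982 + e^-1=0.3679 + e^3=20.0855. Sum = 75.0516, which rounds to 75.05.

75.05


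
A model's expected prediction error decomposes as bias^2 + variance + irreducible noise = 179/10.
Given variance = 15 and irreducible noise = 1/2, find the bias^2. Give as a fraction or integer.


Total error = bias^2 + variance + irreducible noise. So bias^2 = 179/10 - 15 - 1/2 = 12/5.

12/5


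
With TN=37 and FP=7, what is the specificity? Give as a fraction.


Specificity = TN / (TN + FP) = 37 / 44 = 37/44.

37/44


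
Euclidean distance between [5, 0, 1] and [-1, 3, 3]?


d = sqrt(sum of squared differences). (5--1)^2=36, (0-3)^2=9, (1-3)^2=4. Sum = 49.

7


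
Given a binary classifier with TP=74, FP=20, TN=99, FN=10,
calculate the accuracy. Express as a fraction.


Accuracy = (TP + TN) / (TP + TN + FP + FN) = (74 + 99) / 203 = 173/203.

173/203


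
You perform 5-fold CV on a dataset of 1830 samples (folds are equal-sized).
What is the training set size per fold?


Each validation fold has 1830/5 = 366 samples. Training set = 1830 - 366 = 1464.

1464


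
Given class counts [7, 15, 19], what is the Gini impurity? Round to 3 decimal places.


Total = 41. Proportions: 7/41, 15/41, 19/41. sum(p_i^2) = 0.3778. Gini = 1 - 0.3778 = 0.6222, which rounds to 0.622.

0.622


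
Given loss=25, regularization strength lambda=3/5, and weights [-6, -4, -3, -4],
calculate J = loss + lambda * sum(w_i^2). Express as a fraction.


L2 sq norm = sum(w^2) = 77. J = 25 + 3/5 * 77 = 356/5.

356/5


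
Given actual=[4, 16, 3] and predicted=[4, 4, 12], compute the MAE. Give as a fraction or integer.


MAE = (1/3) * (|4-4|=0 + |16-4|=12 + |3-12|=9). Sum = 21. MAE = 7.

7


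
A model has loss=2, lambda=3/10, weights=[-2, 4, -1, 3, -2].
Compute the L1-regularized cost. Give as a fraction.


L1 norm = sum(|w|) = 12. J = 2 + 3/10 * 12 = 28/5.

28/5


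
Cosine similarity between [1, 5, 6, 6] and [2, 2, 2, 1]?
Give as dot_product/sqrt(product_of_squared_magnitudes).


dot = 30. |a|^2 = 98, |b|^2 = 13. cos = 30/sqrt(1274).

30/sqrt(1274)


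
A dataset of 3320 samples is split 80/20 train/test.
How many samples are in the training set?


Test set = 3320 * 20% = 664. Training set = 3320 - 664 = 2656.

2656


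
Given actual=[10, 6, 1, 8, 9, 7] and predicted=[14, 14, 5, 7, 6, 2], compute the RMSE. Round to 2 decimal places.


MSE = 21.8333. RMSE = sqrt(21.8333) = 4.67.

4.67


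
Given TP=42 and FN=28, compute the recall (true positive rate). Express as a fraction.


Recall = TP / (TP + FN) = 42 / 70 = 3/5.

3/5


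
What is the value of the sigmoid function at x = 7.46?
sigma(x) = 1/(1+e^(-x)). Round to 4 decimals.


sigma(7.46) = 1/(1+e^(-7.46)) = 1/(1+0.000576) = 1/1.000576 = 0.9994.

0.9994


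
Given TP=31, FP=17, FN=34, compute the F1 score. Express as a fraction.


Precision = 31/48 = 31/48. Recall = 31/65 = 31/65. F1 = 2*P*R/(P+R) = 62/113.

62/113


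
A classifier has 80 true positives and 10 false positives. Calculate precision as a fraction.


Precision = TP / (TP + FP) = 80 / 90 = 8/9.

8/9


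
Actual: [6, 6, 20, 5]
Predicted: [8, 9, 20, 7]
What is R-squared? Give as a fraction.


Mean(y) = 37/4. SS_res = 17. SS_tot = 619/4. R^2 = 1 - 17/(619/4) = 551/619.

551/619


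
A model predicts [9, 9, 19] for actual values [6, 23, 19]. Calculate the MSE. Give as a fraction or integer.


MSE = (1/3) * ((6-9)^2=9 + (23-9)^2=196 + (19-19)^2=0). Sum = 205. MSE = 205/3.

205/3


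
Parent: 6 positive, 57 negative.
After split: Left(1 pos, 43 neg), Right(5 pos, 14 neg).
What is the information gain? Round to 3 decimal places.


H(parent) = 0.4537. H(left) = 0.1565, H(right) = 0.8315. Weighted = (44/63)*0.1565 + (19/63)*0.8315 = 0.3601. IG = 0.4537 - 0.3601 = 0.0936, which rounds to 0.094.

0.094


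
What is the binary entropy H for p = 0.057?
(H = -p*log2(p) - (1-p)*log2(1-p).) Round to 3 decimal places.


H = -0.057*log2(0.057) - 0.943*log2(0.943) = 0.315.

0.315


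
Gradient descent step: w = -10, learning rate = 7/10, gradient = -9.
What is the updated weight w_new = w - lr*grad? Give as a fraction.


w_new = -10 - 7/10 * -9 = -10 - -63/10 = -37/10.

-37/10


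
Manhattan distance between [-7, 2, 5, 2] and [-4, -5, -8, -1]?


d = sum of absolute differences: |-7--4|=3 + |2--5|=7 + |5--8|=13 + |2--1|=3 = 26.

26


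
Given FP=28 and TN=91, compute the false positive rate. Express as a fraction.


FPR = FP / (FP + TN) = 28 / 119 = 4/17.

4/17


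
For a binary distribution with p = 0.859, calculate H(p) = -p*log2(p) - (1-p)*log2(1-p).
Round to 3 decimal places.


H = -0.859*log2(0.859) - 0.141*log2(0.141) = 0.587.

0.587


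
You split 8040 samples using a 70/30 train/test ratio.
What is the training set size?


Test set = 8040 * 30% = 2412. Training set = 8040 - 2412 = 5628.

5628


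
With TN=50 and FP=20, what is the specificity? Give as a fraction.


Specificity = TN / (TN + FP) = 50 / 70 = 5/7.

5/7


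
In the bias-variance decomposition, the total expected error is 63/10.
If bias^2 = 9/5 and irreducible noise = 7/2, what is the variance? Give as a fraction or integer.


Total error = bias^2 + variance + irreducible noise. So variance = 63/10 - 9/5 - 7/2 = 1.

1


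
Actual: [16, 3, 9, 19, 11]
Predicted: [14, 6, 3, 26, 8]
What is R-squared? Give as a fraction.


Mean(y) = 58/5. SS_res = 107. SS_tot = 776/5. R^2 = 1 - 107/(776/5) = 241/776.

241/776


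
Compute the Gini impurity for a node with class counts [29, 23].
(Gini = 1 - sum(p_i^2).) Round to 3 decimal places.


Total = 52. Proportions: 29/52, 23/52. sum(p_i^2) = 0.5067. Gini = 1 - 0.5067 = 0.4933, which rounds to 0.493.

0.493


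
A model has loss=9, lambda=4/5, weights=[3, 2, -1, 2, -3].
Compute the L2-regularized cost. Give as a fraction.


L2 sq norm = sum(w^2) = 27. J = 9 + 4/5 * 27 = 153/5.

153/5


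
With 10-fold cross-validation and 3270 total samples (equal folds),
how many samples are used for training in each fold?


Each validation fold has 3270/10 = 327 samples. Training set = 3270 - 327 = 2943.

2943


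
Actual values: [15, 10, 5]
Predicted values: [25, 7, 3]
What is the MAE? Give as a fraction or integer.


MAE = (1/3) * (|15-25|=10 + |10-7|=3 + |5-3|=2). Sum = 15. MAE = 5.

5


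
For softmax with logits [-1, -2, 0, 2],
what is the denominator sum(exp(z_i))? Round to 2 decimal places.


Denom = e^-1=0.3679 + e^-2=0.1353 + e^0=1.0000 + e^2=7.3891. Sum = 8.8923, which rounds to 8.89.

8.89


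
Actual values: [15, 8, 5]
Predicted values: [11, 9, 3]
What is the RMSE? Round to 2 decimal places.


MSE = 7.0000. RMSE = sqrt(7.0000) = 2.65.

2.65


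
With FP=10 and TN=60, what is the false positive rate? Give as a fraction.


FPR = FP / (FP + TN) = 10 / 70 = 1/7.

1/7


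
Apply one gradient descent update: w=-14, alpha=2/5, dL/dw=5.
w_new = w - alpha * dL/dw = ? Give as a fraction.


w_new = -14 - 2/5 * 5 = -14 - 2 = -16.

-16


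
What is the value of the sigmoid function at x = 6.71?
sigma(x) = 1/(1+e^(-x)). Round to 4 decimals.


sigma(6.71) = 1/(1+e^(-6.71)) = 1/(1+0.001219) = 1/1.001219 = 0.9988.

0.9988


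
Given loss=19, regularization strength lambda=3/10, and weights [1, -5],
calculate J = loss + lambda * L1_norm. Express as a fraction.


L1 norm = sum(|w|) = 6. J = 19 + 3/10 * 6 = 104/5.

104/5


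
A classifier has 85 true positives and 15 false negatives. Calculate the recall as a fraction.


Recall = TP / (TP + FN) = 85 / 100 = 17/20.

17/20


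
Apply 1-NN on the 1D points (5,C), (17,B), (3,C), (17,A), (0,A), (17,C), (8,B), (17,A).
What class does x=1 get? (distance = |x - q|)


Distances: |5-1|=4, |17-1|=16, |3-1|=2, |17-1|=16, |0-1|=1, |17-1|=16, |8-1|=7, |17-1|=16. 1 nearest: (0,A). Counts: {'A': 1}. Majority class: A.

A


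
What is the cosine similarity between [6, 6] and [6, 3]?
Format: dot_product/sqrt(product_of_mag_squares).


dot = 54. |a|^2 = 72, |b|^2 = 45. cos = 54/sqrt(3240).

54/sqrt(3240)


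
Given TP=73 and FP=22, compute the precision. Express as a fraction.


Precision = TP / (TP + FP) = 73 / 95 = 73/95.

73/95


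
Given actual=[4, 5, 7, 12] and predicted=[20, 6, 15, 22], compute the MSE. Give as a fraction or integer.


MSE = (1/4) * ((4-20)^2=256 + (5-6)^2=1 + (7-15)^2=64 + (12-22)^2=100). Sum = 421. MSE = 421/4.

421/4


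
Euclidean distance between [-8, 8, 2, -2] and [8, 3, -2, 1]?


d = sqrt(sum of squared differences). (-8-8)^2=256, (8-3)^2=25, (2--2)^2=16, (-2-1)^2=9. Sum = 306.

sqrt(306)


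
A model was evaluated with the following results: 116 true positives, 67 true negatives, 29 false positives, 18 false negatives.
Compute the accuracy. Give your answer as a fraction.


Accuracy = (TP + TN) / (TP + TN + FP + FN) = (116 + 67) / 230 = 183/230.

183/230


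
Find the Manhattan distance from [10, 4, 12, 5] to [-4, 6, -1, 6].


d = sum of absolute differences: |10--4|=14 + |4-6|=2 + |12--1|=13 + |5-6|=1 = 30.

30


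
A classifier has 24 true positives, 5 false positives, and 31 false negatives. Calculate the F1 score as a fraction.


Precision = 24/29 = 24/29. Recall = 24/55 = 24/55. F1 = 2*P*R/(P+R) = 4/7.

4/7


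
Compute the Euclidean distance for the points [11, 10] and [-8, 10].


d = sqrt(sum of squared differences). (11--8)^2=361, (10-10)^2=0. Sum = 361.

19


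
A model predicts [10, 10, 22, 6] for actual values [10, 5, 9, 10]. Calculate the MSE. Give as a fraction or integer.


MSE = (1/4) * ((10-10)^2=0 + (5-10)^2=25 + (9-22)^2=169 + (10-6)^2=16). Sum = 210. MSE = 105/2.

105/2


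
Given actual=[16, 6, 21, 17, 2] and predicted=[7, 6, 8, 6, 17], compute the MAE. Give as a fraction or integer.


MAE = (1/5) * (|16-7|=9 + |6-6|=0 + |21-8|=13 + |17-6|=11 + |2-17|=15). Sum = 48. MAE = 48/5.

48/5


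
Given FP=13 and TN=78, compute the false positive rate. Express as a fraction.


FPR = FP / (FP + TN) = 13 / 91 = 1/7.

1/7


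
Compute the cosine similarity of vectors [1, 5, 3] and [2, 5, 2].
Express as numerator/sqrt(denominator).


dot = 33. |a|^2 = 35, |b|^2 = 33. cos = 33/sqrt(1155).

33/sqrt(1155)


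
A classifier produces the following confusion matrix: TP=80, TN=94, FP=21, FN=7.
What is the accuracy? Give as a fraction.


Accuracy = (TP + TN) / (TP + TN + FP + FN) = (80 + 94) / 202 = 87/101.

87/101


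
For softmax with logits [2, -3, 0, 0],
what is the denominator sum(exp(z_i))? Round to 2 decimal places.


Denom = e^2=7.3891 + e^-3=0.0498 + e^0=1.0000 + e^0=1.0000. Sum = 9.4389, which rounds to 9.44.

9.44


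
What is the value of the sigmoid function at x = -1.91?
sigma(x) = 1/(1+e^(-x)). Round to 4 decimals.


sigma(-1.91) = 1/(1+e^(1.91)) = 1/(1+6.753089) = 1/7.753089 = 0.1290.

0.1290


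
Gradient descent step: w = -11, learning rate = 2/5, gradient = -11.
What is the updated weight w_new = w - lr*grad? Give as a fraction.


w_new = -11 - 2/5 * -11 = -11 - -22/5 = -33/5.

-33/5


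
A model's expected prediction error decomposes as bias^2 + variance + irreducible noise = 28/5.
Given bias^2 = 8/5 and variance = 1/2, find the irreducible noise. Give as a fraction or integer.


Total error = bias^2 + variance + irreducible noise. So irreducible noise = 28/5 - 8/5 - 1/2 = 7/2.

7/2


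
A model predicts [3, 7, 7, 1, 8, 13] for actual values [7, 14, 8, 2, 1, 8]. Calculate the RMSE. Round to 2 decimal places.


MSE = 23.5000. RMSE = sqrt(23.5000) = 4.85.

4.85


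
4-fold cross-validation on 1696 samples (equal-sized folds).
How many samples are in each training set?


Each validation fold has 1696/4 = 424 samples. Training set = 1696 - 424 = 1272.

1272


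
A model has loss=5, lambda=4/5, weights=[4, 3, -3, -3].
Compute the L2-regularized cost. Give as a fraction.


L2 sq norm = sum(w^2) = 43. J = 5 + 4/5 * 43 = 197/5.

197/5


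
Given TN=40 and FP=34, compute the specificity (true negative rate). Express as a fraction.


Specificity = TN / (TN + FP) = 40 / 74 = 20/37.

20/37


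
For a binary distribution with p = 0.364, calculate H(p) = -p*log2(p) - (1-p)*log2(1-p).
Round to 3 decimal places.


H = -0.364*log2(0.364) - 0.636*log2(0.636) = 0.946.

0.946


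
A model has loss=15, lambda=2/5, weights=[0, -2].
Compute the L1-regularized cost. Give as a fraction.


L1 norm = sum(|w|) = 2. J = 15 + 2/5 * 2 = 79/5.

79/5


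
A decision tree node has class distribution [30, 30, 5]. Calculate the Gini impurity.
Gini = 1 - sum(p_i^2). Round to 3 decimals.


Total = 65. Proportions: 30/65, 30/65, 5/65. sum(p_i^2) = 0.4320. Gini = 1 - 0.4320 = 0.5680, which rounds to 0.568.

0.568


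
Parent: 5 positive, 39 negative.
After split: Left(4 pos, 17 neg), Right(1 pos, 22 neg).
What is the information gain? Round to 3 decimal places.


H(parent) = 0.5108. H(left) = 0.7025, H(right) = 0.2580. Weighted = (21/44)*0.7025 + (23/44)*0.2580 = 0.4701. IG = 0.5108 - 0.4701 = 0.0407, which rounds to 0.041.

0.041


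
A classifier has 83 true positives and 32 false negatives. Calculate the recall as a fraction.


Recall = TP / (TP + FN) = 83 / 115 = 83/115.

83/115


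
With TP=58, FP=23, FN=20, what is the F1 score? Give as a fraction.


Precision = 58/81 = 58/81. Recall = 58/78 = 29/39. F1 = 2*P*R/(P+R) = 116/159.

116/159


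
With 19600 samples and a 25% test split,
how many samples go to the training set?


Test set = 19600 * 25% = 4900. Training set = 19600 - 4900 = 14700.

14700


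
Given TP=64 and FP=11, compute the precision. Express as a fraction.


Precision = TP / (TP + FP) = 64 / 75 = 64/75.

64/75


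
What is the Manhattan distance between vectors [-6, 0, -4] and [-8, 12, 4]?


d = sum of absolute differences: |-6--8|=2 + |0-12|=12 + |-4-4|=8 = 22.

22


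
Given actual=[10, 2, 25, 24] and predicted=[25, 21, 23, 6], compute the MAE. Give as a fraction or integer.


MAE = (1/4) * (|10-25|=15 + |2-21|=19 + |25-23|=2 + |24-6|=18). Sum = 54. MAE = 27/2.

27/2


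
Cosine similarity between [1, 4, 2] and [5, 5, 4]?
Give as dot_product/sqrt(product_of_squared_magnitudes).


dot = 33. |a|^2 = 21, |b|^2 = 66. cos = 33/sqrt(1386).

33/sqrt(1386)


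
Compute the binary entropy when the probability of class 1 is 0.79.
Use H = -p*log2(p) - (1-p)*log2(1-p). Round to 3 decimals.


H = -0.79*log2(0.79) - 0.21*log2(0.21) = 0.741.

0.741


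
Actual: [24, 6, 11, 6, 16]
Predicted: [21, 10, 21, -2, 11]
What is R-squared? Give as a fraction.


Mean(y) = 63/5. SS_res = 214. SS_tot = 1156/5. R^2 = 1 - 214/(1156/5) = 43/578.

43/578


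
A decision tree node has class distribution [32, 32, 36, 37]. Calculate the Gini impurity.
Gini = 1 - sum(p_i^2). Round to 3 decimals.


Total = 137. Proportions: 32/137, 32/137, 36/137, 37/137. sum(p_i^2) = 0.2511. Gini = 1 - 0.2511 = 0.7489, which rounds to 0.749.

0.749


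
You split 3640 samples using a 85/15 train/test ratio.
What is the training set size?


Test set = 3640 * 15% = 546. Training set = 3640 - 546 = 3094.

3094


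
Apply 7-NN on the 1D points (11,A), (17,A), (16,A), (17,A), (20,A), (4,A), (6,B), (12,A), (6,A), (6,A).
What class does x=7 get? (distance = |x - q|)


Distances: |11-7|=4, |17-7|=10, |16-7|=9, |17-7|=10, |20-7|=13, |4-7|=3, |6-7|=1, |12-7|=5, |6-7|=1, |6-7|=1. 7 nearest: (6,A), (6,A), (6,B), (4,A), (11,A), (12,A), (16,A). Counts: {'A': 6, 'B': 1}. Majority class: A.

A


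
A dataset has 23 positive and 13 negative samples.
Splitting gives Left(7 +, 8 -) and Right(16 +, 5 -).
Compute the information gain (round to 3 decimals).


H(parent) = 0.9436. H(left) = 0.9968, H(right) = 0.7919. Weighted = (15/36)*0.9968 + (21/36)*0.7919 = 0.8773. IG = 0.9436 - 0.8773 = 0.0663, which rounds to 0.066.

0.066


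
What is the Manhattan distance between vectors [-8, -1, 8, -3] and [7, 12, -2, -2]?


d = sum of absolute differences: |-8-7|=15 + |-1-12|=13 + |8--2|=10 + |-3--2|=1 = 39.

39


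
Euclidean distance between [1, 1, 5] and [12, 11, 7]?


d = sqrt(sum of squared differences). (1-12)^2=121, (1-11)^2=100, (5-7)^2=4. Sum = 225.

15


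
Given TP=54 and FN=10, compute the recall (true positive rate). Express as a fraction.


Recall = TP / (TP + FN) = 54 / 64 = 27/32.

27/32


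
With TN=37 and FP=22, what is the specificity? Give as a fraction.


Specificity = TN / (TN + FP) = 37 / 59 = 37/59.

37/59


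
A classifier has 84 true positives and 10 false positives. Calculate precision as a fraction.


Precision = TP / (TP + FP) = 84 / 94 = 42/47.

42/47


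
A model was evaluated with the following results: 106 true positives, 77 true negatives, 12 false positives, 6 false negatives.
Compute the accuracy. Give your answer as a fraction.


Accuracy = (TP + TN) / (TP + TN + FP + FN) = (106 + 77) / 201 = 61/67.

61/67


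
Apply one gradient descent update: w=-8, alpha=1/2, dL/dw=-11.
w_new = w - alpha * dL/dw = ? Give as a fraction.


w_new = -8 - 1/2 * -11 = -8 - -11/2 = -5/2.

-5/2


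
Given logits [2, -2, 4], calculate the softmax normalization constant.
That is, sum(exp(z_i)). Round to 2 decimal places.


Denom = e^2=7.3891 + e^-2=0.1353 + e^4=54.5982. Sum = 62.1226, which rounds to 62.12.

62.12


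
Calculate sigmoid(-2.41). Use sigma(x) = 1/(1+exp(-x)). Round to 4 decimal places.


sigma(-2.41) = 1/(1+e^(2.41)) = 1/(1+11.133961) = 1/12.133961 = 0.0824.

0.0824


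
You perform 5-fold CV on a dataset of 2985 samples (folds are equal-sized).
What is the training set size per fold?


Each validation fold has 2985/5 = 597 samples. Training set = 2985 - 597 = 2388.

2388


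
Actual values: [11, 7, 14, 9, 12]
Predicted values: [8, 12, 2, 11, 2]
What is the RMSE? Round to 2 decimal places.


MSE = 56.4000. RMSE = sqrt(56.4000) = 7.51.

7.51


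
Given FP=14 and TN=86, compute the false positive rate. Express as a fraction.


FPR = FP / (FP + TN) = 14 / 100 = 7/50.

7/50


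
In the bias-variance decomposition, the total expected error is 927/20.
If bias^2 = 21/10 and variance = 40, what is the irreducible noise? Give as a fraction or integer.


Total error = bias^2 + variance + irreducible noise. So irreducible noise = 927/20 - 21/10 - 40 = 17/4.

17/4


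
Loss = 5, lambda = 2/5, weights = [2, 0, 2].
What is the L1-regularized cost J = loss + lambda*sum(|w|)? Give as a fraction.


L1 norm = sum(|w|) = 4. J = 5 + 2/5 * 4 = 33/5.

33/5


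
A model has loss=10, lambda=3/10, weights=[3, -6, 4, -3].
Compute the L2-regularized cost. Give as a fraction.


L2 sq norm = sum(w^2) = 70. J = 10 + 3/10 * 70 = 31.

31


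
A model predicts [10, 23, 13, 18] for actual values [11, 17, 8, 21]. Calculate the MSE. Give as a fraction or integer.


MSE = (1/4) * ((11-10)^2=1 + (17-23)^2=36 + (8-13)^2=25 + (21-18)^2=9). Sum = 71. MSE = 71/4.

71/4


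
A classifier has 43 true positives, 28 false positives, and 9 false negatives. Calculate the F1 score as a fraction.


Precision = 43/71 = 43/71. Recall = 43/52 = 43/52. F1 = 2*P*R/(P+R) = 86/123.

86/123


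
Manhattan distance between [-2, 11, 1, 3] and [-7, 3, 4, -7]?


d = sum of absolute differences: |-2--7|=5 + |11-3|=8 + |1-4|=3 + |3--7|=10 = 26.

26


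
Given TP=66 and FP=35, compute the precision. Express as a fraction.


Precision = TP / (TP + FP) = 66 / 101 = 66/101.

66/101


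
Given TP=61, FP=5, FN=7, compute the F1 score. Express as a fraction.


Precision = 61/66 = 61/66. Recall = 61/68 = 61/68. F1 = 2*P*R/(P+R) = 61/67.

61/67


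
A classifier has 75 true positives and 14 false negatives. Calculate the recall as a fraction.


Recall = TP / (TP + FN) = 75 / 89 = 75/89.

75/89


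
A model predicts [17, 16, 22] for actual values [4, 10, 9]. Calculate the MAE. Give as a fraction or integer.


MAE = (1/3) * (|4-17|=13 + |10-16|=6 + |9-22|=13). Sum = 32. MAE = 32/3.

32/3


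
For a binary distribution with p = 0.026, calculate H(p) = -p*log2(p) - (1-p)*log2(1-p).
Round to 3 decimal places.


H = -0.026*log2(0.026) - 0.974*log2(0.974) = 0.174.

0.174


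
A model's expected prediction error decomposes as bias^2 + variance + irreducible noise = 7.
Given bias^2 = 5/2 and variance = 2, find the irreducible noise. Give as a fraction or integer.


Total error = bias^2 + variance + irreducible noise. So irreducible noise = 7 - 5/2 - 2 = 5/2.

5/2


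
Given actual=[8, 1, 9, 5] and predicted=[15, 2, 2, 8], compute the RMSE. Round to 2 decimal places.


MSE = 27.0000. RMSE = sqrt(27.0000) = 5.20.

5.20


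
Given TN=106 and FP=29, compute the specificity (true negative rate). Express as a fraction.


Specificity = TN / (TN + FP) = 106 / 135 = 106/135.

106/135


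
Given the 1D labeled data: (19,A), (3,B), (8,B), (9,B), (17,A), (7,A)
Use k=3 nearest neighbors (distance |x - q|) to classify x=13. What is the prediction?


Distances: |19-13|=6, |3-13|=10, |8-13|=5, |9-13|=4, |17-13|=4, |7-13|=6. 3 nearest: (17,A), (9,B), (8,B). Counts: {'A': 1, 'B': 2}. Majority class: B.

B


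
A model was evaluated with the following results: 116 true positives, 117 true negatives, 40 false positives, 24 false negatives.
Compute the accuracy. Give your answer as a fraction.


Accuracy = (TP + TN) / (TP + TN + FP + FN) = (116 + 117) / 297 = 233/297.

233/297


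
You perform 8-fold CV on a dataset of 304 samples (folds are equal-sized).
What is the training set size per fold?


Each validation fold has 304/8 = 38 samples. Training set = 304 - 38 = 266.

266


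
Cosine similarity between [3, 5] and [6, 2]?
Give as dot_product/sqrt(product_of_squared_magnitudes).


dot = 28. |a|^2 = 34, |b|^2 = 40. cos = 28/sqrt(1360).

28/sqrt(1360)


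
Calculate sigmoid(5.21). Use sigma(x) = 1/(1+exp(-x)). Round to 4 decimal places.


sigma(5.21) = 1/(1+e^(-5.21)) = 1/(1+0.005462) = 1/1.005462 = 0.9946.

0.9946


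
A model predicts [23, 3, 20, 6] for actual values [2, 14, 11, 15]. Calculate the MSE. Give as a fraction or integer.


MSE = (1/4) * ((2-23)^2=441 + (14-3)^2=121 + (11-20)^2=81 + (15-6)^2=81). Sum = 724. MSE = 181.

181


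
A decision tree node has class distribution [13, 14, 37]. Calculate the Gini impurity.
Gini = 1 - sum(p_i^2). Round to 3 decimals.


Total = 64. Proportions: 13/64, 14/64, 37/64. sum(p_i^2) = 0.4233. Gini = 1 - 0.4233 = 0.5767, which rounds to 0.577.

0.577


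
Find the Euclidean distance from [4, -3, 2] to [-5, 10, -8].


d = sqrt(sum of squared differences). (4--5)^2=81, (-3-10)^2=169, (2--8)^2=100. Sum = 350.

sqrt(350)


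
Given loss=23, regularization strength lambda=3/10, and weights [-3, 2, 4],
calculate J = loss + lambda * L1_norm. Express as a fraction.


L1 norm = sum(|w|) = 9. J = 23 + 3/10 * 9 = 257/10.

257/10


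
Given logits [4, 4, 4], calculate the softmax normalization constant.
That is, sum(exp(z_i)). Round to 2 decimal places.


Denom = e^4=54.5982 + e^4=54.5982 + e^4=54.5982. Sum = 163.7946, which rounds to 163.79.

163.79


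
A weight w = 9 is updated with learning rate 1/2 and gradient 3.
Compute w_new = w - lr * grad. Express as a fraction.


w_new = 9 - 1/2 * 3 = 9 - 3/2 = 15/2.

15/2


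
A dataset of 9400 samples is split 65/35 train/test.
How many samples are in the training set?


Test set = 9400 * 35% = 3290. Training set = 9400 - 3290 = 6110.

6110


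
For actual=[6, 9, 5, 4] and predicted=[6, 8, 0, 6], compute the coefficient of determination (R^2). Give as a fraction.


Mean(y) = 6. SS_res = 30. SS_tot = 14. R^2 = 1 - 30/(14) = -8/7.

-8/7


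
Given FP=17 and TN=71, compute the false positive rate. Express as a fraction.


FPR = FP / (FP + TN) = 17 / 88 = 17/88.

17/88


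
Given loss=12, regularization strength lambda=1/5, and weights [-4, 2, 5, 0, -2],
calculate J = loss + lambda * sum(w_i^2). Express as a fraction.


L2 sq norm = sum(w^2) = 49. J = 12 + 1/5 * 49 = 109/5.

109/5


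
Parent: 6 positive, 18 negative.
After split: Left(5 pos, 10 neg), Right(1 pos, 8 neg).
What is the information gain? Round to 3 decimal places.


H(parent) = 0.8113. H(left) = 0.9183, H(right) = 0.5033. Weighted = (15/24)*0.9183 + (9/24)*0.5033 = 0.7627. IG = 0.8113 - 0.7627 = 0.0486, which rounds to 0.049.

0.049


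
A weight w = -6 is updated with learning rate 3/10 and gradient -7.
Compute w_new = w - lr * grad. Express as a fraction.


w_new = -6 - 3/10 * -7 = -6 - -21/10 = -39/10.

-39/10


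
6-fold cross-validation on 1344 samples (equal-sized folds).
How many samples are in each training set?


Each validation fold has 1344/6 = 224 samples. Training set = 1344 - 224 = 1120.

1120


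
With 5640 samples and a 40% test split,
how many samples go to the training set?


Test set = 5640 * 40% = 2256. Training set = 5640 - 2256 = 3384.

3384


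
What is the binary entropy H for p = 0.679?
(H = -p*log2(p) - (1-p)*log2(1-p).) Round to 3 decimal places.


H = -0.679*log2(0.679) - 0.321*log2(0.321) = 0.905.

0.905


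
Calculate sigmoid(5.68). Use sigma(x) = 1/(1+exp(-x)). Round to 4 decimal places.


sigma(5.68) = 1/(1+e^(-5.68)) = 1/(1+0.003414) = 1/1.003414 = 0.9966.

0.9966


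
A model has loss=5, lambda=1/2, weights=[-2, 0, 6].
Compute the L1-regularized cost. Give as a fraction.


L1 norm = sum(|w|) = 8. J = 5 + 1/2 * 8 = 9.

9


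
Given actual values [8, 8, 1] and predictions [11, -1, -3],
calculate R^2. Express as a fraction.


Mean(y) = 17/3. SS_res = 106. SS_tot = 98/3. R^2 = 1 - 106/(98/3) = -110/49.

-110/49


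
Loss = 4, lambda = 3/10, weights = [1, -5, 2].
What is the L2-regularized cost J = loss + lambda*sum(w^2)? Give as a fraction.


L2 sq norm = sum(w^2) = 30. J = 4 + 3/10 * 30 = 13.

13


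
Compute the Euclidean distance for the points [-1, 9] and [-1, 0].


d = sqrt(sum of squared differences). (-1--1)^2=0, (9-0)^2=81. Sum = 81.

9


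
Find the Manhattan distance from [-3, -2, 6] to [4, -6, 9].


d = sum of absolute differences: |-3-4|=7 + |-2--6|=4 + |6-9|=3 = 14.

14


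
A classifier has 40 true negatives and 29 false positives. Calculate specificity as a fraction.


Specificity = TN / (TN + FP) = 40 / 69 = 40/69.

40/69


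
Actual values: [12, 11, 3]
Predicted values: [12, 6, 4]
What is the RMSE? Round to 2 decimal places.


MSE = 8.6667. RMSE = sqrt(8.6667) = 2.94.

2.94


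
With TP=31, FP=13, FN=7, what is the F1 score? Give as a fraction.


Precision = 31/44 = 31/44. Recall = 31/38 = 31/38. F1 = 2*P*R/(P+R) = 31/41.

31/41
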